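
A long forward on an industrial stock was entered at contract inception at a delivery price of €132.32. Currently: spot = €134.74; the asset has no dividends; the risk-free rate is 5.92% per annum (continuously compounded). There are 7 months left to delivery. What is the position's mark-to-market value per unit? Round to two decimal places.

Current fair forward for the remaining 7 months: F = S·e^(r·T), r = 0.0592
F = 134.74 · e^(0.0592 × 7/12) = 134.74 × 1.035137 = 139.4744
Value of long forward = (F − K)·e^(−rT) = (139.4744 − 132.32) · e^(−0.0592·7/12)
= 7.1544 × 0.966056 = 6.91

€6.91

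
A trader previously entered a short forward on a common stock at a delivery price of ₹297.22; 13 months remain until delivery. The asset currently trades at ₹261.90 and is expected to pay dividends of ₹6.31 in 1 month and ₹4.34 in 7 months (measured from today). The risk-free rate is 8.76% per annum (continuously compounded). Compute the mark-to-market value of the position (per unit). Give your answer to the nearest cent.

PV(remaining dividends) I = 6.31·e^(−0.0876·1/12) + 4.34·e^(−0.0876·7/12) = 10.3879
Current forward F = (S − I)·e^(rT) = (261.90 − 10.3879)·e^(0.0876·13/12) = 251.5121 × 1.099549 = 276.5499
Value (long) = (F − K)·e^(−rT) = (276.5499 − 297.22) × 0.909464 = -18.7987
Short position value = −(long value) = ₹18.80

₹18.80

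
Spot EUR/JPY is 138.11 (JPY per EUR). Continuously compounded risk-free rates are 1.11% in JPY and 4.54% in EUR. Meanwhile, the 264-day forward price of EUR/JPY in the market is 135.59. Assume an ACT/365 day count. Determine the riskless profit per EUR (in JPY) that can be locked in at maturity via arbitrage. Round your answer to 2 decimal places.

0.86 per EUR (in JPY)

Fair forward: F* = S·e^(carry·T), with carry = (r_JPY − r_EUR) = 0.0111 − 0.0454 = -0.0343
F* = 138.11 · e^(-0.0343 × 264/365) = 138.11 · e^-0.024809 = 138.11 × 0.975496 = 134.7258
Market 135.59 > fair 134.7258: forward overpriced → cash-and-carry (buy spot, short the forward).
At maturity, profit = |F_mkt − F*| = |135.59 − 134.7258| = 0.86 per EUR (in JPY)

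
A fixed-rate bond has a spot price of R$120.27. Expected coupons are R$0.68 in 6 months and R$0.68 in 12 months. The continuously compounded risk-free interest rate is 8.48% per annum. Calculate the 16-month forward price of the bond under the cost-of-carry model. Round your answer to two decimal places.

PV(coupons) I = 0.68·e^(−0.0848·6/12) + 0.68·e^(−0.0848·12/12)
I = 0.6518 + 0.6247 = 1.2765
F = (S − I)·e^(rT) = (120.27 − 1.2765) · e^(0.0848·16/12)
= 118.9935 · e^0.113067 = 118.9935 × 1.119707 = R$133.24

R$133.24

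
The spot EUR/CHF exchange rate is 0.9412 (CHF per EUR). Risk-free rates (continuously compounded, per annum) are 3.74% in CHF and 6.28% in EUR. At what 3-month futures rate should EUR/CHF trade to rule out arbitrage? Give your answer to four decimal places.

F = S·e^((r_CHF − r_EUR)T) = 0.9412 · e^((0.0374 − 0.0628) × 3/12)
= 0.9412 · e^-0.006350 = 0.9412 × 0.993670
F = 0.9352 CHF per EUR

0.9352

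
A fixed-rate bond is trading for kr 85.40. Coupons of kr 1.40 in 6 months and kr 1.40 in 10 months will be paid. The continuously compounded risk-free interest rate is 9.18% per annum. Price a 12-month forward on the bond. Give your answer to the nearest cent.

kr 90.72

PV(coupons) I = 1.40·e^(−0.0918·6/12) + 1.40·e^(−0.0918·10/12)
I = 1.3372 + 1.2969 = 2.6341
F = (S − I)·e^(rT) = (85.40 − 2.6341) · e^(0.0918·12/12)
= 82.7659 · e^0.091800 = 82.7659 × 1.096146 = kr 90.72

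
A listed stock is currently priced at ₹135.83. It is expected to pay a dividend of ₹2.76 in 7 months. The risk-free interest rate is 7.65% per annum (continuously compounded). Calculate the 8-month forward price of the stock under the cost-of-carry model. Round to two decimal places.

₹140.16

PV(dividends) I = 2.76·e^(−0.0765·7/12)
I = 2.6395
F = (S − I)·e^(rT) = (135.83 − 2.6395) · e^(0.0765·8/12)
= 133.1905 · e^0.051000 = 133.1905 × 1.052323 = ₹140.16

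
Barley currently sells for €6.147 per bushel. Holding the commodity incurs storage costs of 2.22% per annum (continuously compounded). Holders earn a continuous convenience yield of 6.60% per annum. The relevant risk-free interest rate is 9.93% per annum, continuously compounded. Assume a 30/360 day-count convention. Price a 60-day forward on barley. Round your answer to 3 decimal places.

€6.204 per bushel

Net carry = r + u − y = 0.0993 + 0.0222 − 0.0660 = 0.0555
F = S·e^((r+u−y)T) = 6.147 · e^(0.0555 × 60/360) = 6.147 · e^0.009250
= 6.147 × 1.009293 = €6.204 per bushel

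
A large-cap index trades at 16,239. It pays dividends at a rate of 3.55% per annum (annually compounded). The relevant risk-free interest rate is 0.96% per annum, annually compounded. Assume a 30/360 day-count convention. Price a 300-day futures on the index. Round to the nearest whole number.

15,900

F = S · (1+r)^T / (1+q)^T
= 16239 × 1.007994 / 1.029497 = 16239 × 0.979113
F = 15,900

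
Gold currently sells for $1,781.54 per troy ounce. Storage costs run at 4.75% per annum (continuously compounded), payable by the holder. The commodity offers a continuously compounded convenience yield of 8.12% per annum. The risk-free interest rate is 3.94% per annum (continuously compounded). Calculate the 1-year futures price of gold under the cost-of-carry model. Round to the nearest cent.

$1,791.72 per troy ounce

Net carry = r + u − y = 0.0394 + 0.0475 − 0.0812 = 0.0057
F = S·e^((r+u−y)T) = 1781.54 · e^(0.0057 × 1) = 1781.54 · e^0.00570000
= 1781.54 × 1.00571628 = $1,791.72 per troy ounce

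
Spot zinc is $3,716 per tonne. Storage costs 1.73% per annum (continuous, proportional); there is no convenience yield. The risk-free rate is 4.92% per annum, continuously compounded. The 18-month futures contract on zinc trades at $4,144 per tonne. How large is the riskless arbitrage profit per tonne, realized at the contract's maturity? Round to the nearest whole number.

Fair futures: F* = S·e^(carry·T), with carry = (r + u) = 0.0492 + 0.0173 = 0.0665
F* = 3716 · e^(0.0665 × 18/12) = 3716 · e^0.099750 = 3716 × 1.104895 = $4105.7898
Market $4144 > fair $4105.7898: forward overpriced → cash-and-carry (buy spot, short the forward).
At maturity, profit = |F_mkt − F*| = |4144 − 4105.7898| = $38 per tonne

$38 per tonne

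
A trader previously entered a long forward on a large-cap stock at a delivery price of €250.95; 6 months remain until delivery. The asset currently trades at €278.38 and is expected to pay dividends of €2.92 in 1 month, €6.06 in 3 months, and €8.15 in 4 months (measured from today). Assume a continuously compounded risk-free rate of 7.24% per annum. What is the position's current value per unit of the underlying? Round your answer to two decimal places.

€19.54

PV(remaining dividends) I = 2.92·e^(−0.0724·1/12) + 6.06·e^(−0.0724·3/12) + 8.15·e^(−0.0724·4/12) = 16.8094
Current forward F = (S − I)·e^(rT) = (278.38 − 16.8094)·e^(0.0724·6/12) = 261.5706 × 1.036863 = 271.2129
Value (long) = (F − K)·e^(−rT) = (271.2129 − 250.95) × 0.964447 = 19.5425
Value = €19.54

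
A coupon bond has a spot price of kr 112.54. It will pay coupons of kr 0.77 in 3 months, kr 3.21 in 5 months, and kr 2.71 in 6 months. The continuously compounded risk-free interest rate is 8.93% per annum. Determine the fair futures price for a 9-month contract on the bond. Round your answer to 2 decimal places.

kr 113.45

PV(coupons) I = 0.77·e^(−0.0893·3/12) + 3.21·e^(−0.0893·5/12) + 2.71·e^(−0.0893·6/12)
I = 0.7530 + 3.0928 + 2.5917 = 6.4375
F = (S − I)·e^(rT) = (112.54 − 6.4375) · e^(0.0893·9/12)
= 106.1025 · e^0.066975 = 106.1025 × 1.069269 = kr 113.45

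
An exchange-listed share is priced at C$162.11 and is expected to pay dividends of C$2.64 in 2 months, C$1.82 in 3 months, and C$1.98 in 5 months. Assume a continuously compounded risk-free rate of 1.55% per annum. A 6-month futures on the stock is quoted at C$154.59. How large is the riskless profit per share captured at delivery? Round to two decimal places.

PV(dividends) I = 2.64·e^(−0.0155·2/12) + 1.82·e^(−0.0155·3/12) + 1.98·e^(−0.0155·5/12) = 6.4134
Fair futures F* = (S − I)·e^(rT) = (162.11 − 6.4134)·e^0.007750 = 155.6966 × 1.007780 = 156.9079
Market C$154.59 < fair 156.9079: forward underpriced → reverse cash-and-carry (short the stock, invest proceeds at r, pay the dividends, go long the forward).
Profit at T = |F_mkt − F*| = |154.59 − 156.9079| = C$2.32 per share

C$2.32 per share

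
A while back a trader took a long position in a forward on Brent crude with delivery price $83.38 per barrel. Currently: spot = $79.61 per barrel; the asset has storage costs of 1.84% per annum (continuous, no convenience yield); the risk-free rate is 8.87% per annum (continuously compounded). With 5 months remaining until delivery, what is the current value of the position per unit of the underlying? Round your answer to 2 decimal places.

-$0.13 per barrel

Current fair forward for the remaining 5 months: F = S·e^((r + u)·T), (r + u) = 0.0887 + 0.0184 = 0.1071
F = 79.61 · e^(0.1071 × 5/12) = 79.61 × 1.045636 = 83.2431
Value of long forward = (F − K)·e^(−rT) = (83.2431 − 83.38) · e^(−0.0887·5/12)
= -0.1369 × 0.963716 = -0.13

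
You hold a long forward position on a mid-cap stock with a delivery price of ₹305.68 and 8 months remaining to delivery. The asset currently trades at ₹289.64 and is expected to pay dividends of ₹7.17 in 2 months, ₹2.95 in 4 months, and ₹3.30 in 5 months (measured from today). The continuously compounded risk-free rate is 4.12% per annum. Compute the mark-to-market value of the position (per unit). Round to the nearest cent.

-₹21.03

PV(remaining dividends) I = 7.17·e^(−0.0412·2/12) + 2.95·e^(−0.0412·4/12) + 3.30·e^(−0.0412·5/12) = 13.2745
Current forward F = (S − I)·e^(rT) = (289.64 − 13.2745)·e^(0.0412·8/12) = 276.3655 × 1.027847 = 284.0615
Value (long) = (F − K)·e^(−rT) = (284.0615 − 305.68) × 0.972907 = -21.0328
Value = -₹21.03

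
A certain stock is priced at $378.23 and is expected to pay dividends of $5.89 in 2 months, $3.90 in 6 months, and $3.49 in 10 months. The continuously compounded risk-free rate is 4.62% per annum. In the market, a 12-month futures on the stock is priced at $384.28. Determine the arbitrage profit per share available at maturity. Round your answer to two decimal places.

$1.80 per share

PV(dividends) I = 5.89·e^(−0.0462·2/12) + 3.90·e^(−0.0462·6/12) + 3.49·e^(−0.0462·10/12) = 13.0140
Fair futures F* = (S − I)·e^(rT) = (378.23 − 13.0140)·e^0.046200 = 365.2160 × 1.047284 = 382.4849
Market $384.28 > fair 382.4849: forward overpriced → cash-and-carry (borrow at r, buy the stock and collect the dividends, short the forward).
Profit at T = |F_mkt − F*| = |384.28 − 382.4849| = $1.80 per share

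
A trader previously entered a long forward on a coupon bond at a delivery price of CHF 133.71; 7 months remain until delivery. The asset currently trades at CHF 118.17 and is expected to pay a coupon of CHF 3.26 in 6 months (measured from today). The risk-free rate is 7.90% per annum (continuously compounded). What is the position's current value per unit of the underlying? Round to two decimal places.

-CHF 12.65

PV(remaining coupons) I = 3.26·e^(−0.0790·6/12) = 3.1337
Current forward F = (S − I)·e^(rT) = (118.17 − 3.1337)·e^(0.0790·7/12) = 115.0363 × 1.047162 = 120.4616
Value (long) = (F − K)·e^(−rT) = (120.4616 − 133.71) × 0.954962 = -12.6517
Value = -CHF 12.65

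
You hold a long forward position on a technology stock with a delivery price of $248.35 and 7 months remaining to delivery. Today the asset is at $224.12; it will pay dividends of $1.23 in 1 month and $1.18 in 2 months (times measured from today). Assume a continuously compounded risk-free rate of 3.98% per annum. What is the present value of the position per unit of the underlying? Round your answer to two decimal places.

PV(remaining dividends) I = 1.23·e^(−0.0398·1/12) + 1.18·e^(−0.0398·2/12) = 2.3981
Current forward F = (S − I)·e^(rT) = (224.12 − 2.3981)·e^(0.0398·7/12) = 221.7219 × 1.023488 = 226.9297
Value (long) = (F − K)·e^(−rT) = (226.9297 − 248.35) × 0.977051 = -20.9287
Value = -$20.93

-$20.93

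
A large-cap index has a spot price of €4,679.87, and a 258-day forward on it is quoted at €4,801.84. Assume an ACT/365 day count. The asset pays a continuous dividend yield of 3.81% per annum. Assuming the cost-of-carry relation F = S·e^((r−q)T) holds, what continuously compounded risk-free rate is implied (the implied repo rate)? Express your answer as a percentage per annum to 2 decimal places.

7.45%

From F = S·e^((r−q)T): (r − q) = ln(F/S)/T
ln(4801.84/4679.87) = ln(1.026063) = 0.025729
(r − q) = 0.025729 / (258/365) = 0.036400
r = ln(F/S)/T + q = 0.036400 + 0.0381 = 0.074500
r = 7.45%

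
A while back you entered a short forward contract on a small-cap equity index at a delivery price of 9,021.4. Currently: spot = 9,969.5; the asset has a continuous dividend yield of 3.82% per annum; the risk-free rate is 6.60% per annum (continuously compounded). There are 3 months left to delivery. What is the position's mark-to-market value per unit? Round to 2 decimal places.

-1000.98

Current fair forward for the remaining 3 months: F = S·e^((r − q)·T), (r − q) = 0.0660 − 0.0382 = 0.0278
F = 9969.5 · e^(0.0278 × 3/12) = 9969.5 × 1.00697421 = 10039.0294
Value of long forward = (F − K)·e^(−rT) = (10039.0294 − 9021.4) · e^(−0.0660·3/12)
= 1017.6294 × 0.98363538 = 1000.98
Short position value = −(long value) = -1000.98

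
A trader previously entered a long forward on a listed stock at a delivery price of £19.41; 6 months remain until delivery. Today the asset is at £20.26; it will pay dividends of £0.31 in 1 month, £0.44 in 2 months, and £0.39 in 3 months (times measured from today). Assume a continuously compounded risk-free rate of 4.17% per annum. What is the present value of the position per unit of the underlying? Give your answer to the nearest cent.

PV(remaining dividends) I = 0.31·e^(−0.0417·1/12) + 0.44·e^(−0.0417·2/12) + 0.39·e^(−0.0417·3/12) = 1.1318
Current forward F = (S − I)·e^(rT) = (20.26 − 1.1318)·e^(0.0417·6/12) = 19.1282 × 1.021069 = 19.5312
Value (long) = (F − K)·e^(−rT) = (19.5312 − 19.41) × 0.979366 = 0.1187
Value = £0.12

£0.12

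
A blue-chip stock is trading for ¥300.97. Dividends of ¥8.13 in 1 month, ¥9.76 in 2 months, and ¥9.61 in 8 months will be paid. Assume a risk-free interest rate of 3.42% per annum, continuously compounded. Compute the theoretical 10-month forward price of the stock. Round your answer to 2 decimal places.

¥281.68

PV(dividends) I = 8.13·e^(−0.0342·1/12) + 9.76·e^(−0.0342·2/12) + 9.61·e^(−0.0342·8/12)
I = 8.1069 + 9.7045 + 9.3934 = 27.2048
F = (S − I)·e^(rT) = (300.97 − 27.2048) · e^(0.0342·10/12)
= 273.7652 · e^0.028500 = 273.7652 × 1.028910 = ¥281.68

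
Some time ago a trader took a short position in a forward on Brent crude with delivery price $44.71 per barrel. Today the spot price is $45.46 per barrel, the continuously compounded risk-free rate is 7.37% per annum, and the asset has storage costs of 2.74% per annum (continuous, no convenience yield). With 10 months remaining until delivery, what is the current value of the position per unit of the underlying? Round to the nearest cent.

-$4.46 per barrel

Current fair forward for the remaining 10 months: F = S·e^((r + u)·T), (r + u) = 0.0737 + 0.0274 = 0.1011
F = 45.46 · e^(0.1011 × 10/12) = 45.46 × 1.087901 = 49.4560
Value of long forward = (F − K)·e^(−rT) = (49.4560 − 44.71) · e^(−0.0737·10/12)
= 4.7460 × 0.940431 = 4.46
Short position value = −(long value) = -$4.46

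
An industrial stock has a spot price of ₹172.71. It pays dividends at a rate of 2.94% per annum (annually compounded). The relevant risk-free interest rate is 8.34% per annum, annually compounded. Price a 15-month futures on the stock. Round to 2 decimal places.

F = S · (1+r)^T / (1+q)^T
= 172.71 × 1.105315 / 1.036884 = 172.71 × 1.065997
F = ₹184.11

₹184.11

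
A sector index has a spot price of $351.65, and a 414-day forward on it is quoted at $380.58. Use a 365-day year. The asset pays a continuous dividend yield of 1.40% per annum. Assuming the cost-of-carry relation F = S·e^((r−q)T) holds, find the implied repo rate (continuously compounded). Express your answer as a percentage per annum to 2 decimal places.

8.37%

From F = S·e^((r−q)T): (r − q) = ln(F/S)/T
ln(380.58/351.65) = ln(1.082269) = 0.079060
(r − q) = 0.079060 / (414/365) = 0.069703
r = ln(F/S)/T + q = 0.069703 + 0.0140 = 0.083703
r = 8.37%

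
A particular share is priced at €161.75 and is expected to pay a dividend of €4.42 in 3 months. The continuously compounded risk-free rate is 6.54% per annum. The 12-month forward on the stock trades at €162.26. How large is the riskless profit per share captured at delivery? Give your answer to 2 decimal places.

PV(dividends) I = 4.42·e^(−0.0654·3/12) = 4.3483
Fair forward F* = (S − I)·e^(rT) = (161.75 − 4.3483)·e^0.065400 = 157.4017 × 1.067586 = 168.0399
Market €162.26 < fair 168.0399: forward underpriced → reverse cash-and-carry (short the stock, invest proceeds at r, pay the dividends, go long the forward).
Profit at T = |F_mkt − F*| = |162.26 − 168.0399| = €5.78 per share

€5.78 per share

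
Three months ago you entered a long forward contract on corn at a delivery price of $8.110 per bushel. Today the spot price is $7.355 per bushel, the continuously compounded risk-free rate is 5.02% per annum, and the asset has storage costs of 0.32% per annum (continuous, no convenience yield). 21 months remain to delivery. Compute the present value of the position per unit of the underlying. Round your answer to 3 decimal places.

-$0.032 per bushel

Current fair forward for the remaining 21 months: F = S·e^((r + u)·T), (r + u) = 0.0502 + 0.0032 = 0.0534
F = 7.355 · e^(0.0534 × 21/12) = 7.355 × 1.097956 = 8.0755
Value of long forward = (F − K)·e^(−rT) = (8.0755 − 8.110) · e^(−0.0502·21/12)
= -0.0345 × 0.915898 = -0.032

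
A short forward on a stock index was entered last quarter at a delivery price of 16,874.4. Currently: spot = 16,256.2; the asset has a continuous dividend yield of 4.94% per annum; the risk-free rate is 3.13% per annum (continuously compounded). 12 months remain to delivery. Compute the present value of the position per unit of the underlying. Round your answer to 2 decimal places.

881.75

Current fair forward for the remaining 12 months: F = S·e^((r − q)·T), (r − q) = 0.0313 − 0.0494 = -0.0181
F = 16256.2 · e^(-0.0181 × 12/12) = 16256.2 × 0.98206282 = 15964.6096
Value of long forward = (F − K)·e^(−rT) = (15964.6096 − 16874.4) · e^(−0.0313·12/12)
= -909.7904 × 0.96918477 = -881.75
Short position value = −(long value) = 881.75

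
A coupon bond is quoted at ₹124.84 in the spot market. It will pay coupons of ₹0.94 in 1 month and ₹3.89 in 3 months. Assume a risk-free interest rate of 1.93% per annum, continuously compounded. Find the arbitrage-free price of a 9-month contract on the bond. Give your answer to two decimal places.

₹121.78

PV(coupons) I = 0.94·e^(−0.0193·1/12) + 3.89·e^(−0.0193·3/12)
I = 0.9385 + 3.8713 = 4.8098
F = (S − I)·e^(rT) = (124.84 − 4.8098) · e^(0.0193·9/12)
= 120.0302 · e^0.014475 = 120.0302 × 1.014580 = ₹121.78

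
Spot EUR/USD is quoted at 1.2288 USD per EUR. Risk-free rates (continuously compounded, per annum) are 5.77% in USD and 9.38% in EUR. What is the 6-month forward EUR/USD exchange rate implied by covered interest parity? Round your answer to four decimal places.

1.2068

F = S·e^((r_USD − r_EUR)T) = 1.2288 · e^((0.0577 − 0.0938) × 6/12)
= 1.2288 · e^-0.018050 = 1.2288 × 0.982112
F = 1.2068 USD per EUR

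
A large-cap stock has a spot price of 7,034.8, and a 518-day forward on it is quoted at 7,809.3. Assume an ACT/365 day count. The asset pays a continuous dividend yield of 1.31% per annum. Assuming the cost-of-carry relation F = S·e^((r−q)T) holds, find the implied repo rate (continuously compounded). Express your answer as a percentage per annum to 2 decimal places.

From F = S·e^((r−q)T): (r − q) = ln(F/S)/T
ln(7809.3/7034.8) = ln(1.110096) = 0.104446
(r − q) = 0.104446 / (518/365) = 0.073596
r = ln(F/S)/T + q = 0.073596 + 0.0131 = 0.086696
r = 8.67%

8.67%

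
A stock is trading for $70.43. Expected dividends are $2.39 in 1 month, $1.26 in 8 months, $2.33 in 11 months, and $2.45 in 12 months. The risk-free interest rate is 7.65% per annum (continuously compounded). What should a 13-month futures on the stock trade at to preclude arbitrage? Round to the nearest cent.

PV(dividends) I = 2.39·e^(−0.0765·1/12) + 1.26·e^(−0.0765·8/12) + 2.33·e^(−0.0765·11/12) + 2.45·e^(−0.0765·12/12)
I = 2.3748 + 1.1974 + 2.1722 + 2.2696 = 8.0140
F = (S − I)·e^(rT) = (70.43 − 8.0140) · e^(0.0765·13/12)
= 62.4160 · e^0.082875 = 62.4160 × 1.086406 = $67.81

$67.81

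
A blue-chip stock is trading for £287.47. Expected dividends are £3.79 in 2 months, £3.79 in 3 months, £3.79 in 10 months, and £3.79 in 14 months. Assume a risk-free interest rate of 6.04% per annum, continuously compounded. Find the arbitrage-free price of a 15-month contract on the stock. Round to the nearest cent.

PV(dividends) I = 3.79·e^(−0.0604·2/12) + 3.79·e^(−0.0604·3/12) + 3.79·e^(−0.0604·10/12) + 3.79·e^(−0.0604·14/12)
I = 3.7520 + 3.7332 + 3.6040 + 3.5321 = 14.6213
F = (S − I)·e^(rT) = (287.47 − 14.6213) · e^(0.0604·15/12)
= 272.8487 · e^0.075500 = 272.8487 × 1.078423 = £294.25

£294.25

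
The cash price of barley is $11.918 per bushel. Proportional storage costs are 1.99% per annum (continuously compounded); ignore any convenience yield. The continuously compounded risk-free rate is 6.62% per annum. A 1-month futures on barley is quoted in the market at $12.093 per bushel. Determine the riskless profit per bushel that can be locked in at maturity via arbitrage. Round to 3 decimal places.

$0.089 per bushel

Fair futures: F* = S·e^(carry·T), with carry = (r + u) = 0.0662 + 0.0199 = 0.0861
F* = 11.918 · e^(0.0861 × 1/12) = 11.918 · e^0.007175 = 11.918 × 1.007201 = $12.0038
Market $12.093 > fair $12.0038: forward overpriced → cash-and-carry (buy spot, short the forward).
At maturity, profit = |F_mkt − F*| = |12.093 − 12.0038| = $0.089 per bushel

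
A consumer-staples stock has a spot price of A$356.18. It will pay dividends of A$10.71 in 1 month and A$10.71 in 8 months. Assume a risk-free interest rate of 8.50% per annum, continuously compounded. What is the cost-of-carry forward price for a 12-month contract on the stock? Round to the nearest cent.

A$365.18

PV(dividends) I = 10.71·e^(−0.0850·1/12) + 10.71·e^(−0.0850·8/12)
I = 10.6344 + 10.1200 = 20.7544
F = (S − I)·e^(rT) = (356.18 − 20.7544) · e^(0.0850·12/12)
= 335.4256 · e^0.085000 = 335.4256 × 1.088717 = A$365.18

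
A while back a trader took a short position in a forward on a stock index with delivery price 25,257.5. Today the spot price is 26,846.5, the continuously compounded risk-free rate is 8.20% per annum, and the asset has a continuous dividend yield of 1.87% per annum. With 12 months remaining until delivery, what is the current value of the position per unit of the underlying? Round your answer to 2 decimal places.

Current fair forward for the remaining 12 months: F = S·e^((r − q)·T), (r − q) = 0.0820 − 0.0187 = 0.0633
F = 26846.5 · e^(0.0633 × 12/12) = 26846.5 × 1.06534640 = 28600.8221
Value of long forward = (F − K)·e^(−rT) = (28600.8221 − 25257.5) · e^(−0.0820·12/12)
= 3343.3221 × 0.92127196 = 3080.11
Short position value = −(long value) = -3080.11

-3080.11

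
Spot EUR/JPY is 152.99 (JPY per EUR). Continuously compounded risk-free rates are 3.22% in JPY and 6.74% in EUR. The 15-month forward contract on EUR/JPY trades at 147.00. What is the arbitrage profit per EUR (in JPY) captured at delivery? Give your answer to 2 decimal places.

0.60 per EUR (in JPY)

Fair forward: F* = S·e^(carry·T), with carry = (r_JPY − r_EUR) = 0.0322 − 0.0674 = -0.0352
F* = 152.99 · e^(-0.0352 × 15/12) = 152.99 · e^-0.044000 = 152.99 × 0.956954 = 146.4044
Market 147.00 > fair 146.4044: forward overpriced → cash-and-carry (buy spot, short the forward).
At maturity, profit = |F_mkt − F*| = |147.00 − 146.4044| = 0.60 per EUR (in JPY)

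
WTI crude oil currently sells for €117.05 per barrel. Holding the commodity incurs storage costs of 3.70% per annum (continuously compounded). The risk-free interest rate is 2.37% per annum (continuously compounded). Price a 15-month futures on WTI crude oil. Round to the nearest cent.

Net carry = r + u − y = 0.0237 + 0.0370 − 0.0000 = 0.0607
F = S·e^((r+u−y)T) = 117.05 · e^(0.0607 × 15/12) = 117.05 · e^0.075875
= 117.05 × 1.078828 = €126.28 per barrel

€126.28 per barrel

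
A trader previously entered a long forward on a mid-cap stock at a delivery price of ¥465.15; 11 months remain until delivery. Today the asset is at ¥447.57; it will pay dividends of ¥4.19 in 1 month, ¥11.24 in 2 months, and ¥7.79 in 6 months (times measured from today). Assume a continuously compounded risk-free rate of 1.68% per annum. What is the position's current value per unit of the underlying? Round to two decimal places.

PV(remaining dividends) I = 4.19·e^(−0.0168·1/12) + 11.24·e^(−0.0168·2/12) + 7.79·e^(−0.0168·6/12) = 23.1175
Current forward F = (S − I)·e^(rT) = (447.57 − 23.1175)·e^(0.0168·11/12) = 424.4525 × 1.015519 = 431.0396
Value (long) = (F − K)·e^(−rT) = (431.0396 − 465.15) × 0.984718 = -33.5891
Value = -¥33.59

-¥33.59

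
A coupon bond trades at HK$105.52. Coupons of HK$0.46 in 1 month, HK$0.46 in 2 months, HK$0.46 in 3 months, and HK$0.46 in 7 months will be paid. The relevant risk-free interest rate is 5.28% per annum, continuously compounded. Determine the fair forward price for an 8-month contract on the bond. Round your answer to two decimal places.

HK$107.42

PV(coupons) I = 0.46·e^(−0.0528·1/12) + 0.46·e^(−0.0528·2/12) + 0.46·e^(−0.0528·3/12) + 0.46·e^(−0.0528·7/12)
I = 0.4580 + 0.4560 + 0.4540 + 0.4460 = 1.8140
F = (S − I)·e^(rT) = (105.52 − 1.8140) · e^(0.0528·8/12)
= 103.7060 · e^0.035200 = 103.7060 × 1.035827 = HK$107.42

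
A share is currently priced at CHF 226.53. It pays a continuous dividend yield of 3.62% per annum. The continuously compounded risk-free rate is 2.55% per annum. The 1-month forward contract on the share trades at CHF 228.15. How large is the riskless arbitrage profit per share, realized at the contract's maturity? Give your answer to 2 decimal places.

Fair forward: F* = S·e^(carry·T), with carry = (r − q) = 0.0255 − 0.0362 = -0.0107
F* = 226.53 · e^(-0.0107 × 1/12) = 226.53 · e^-0.000892 = 226.53 × 0.999108 = CHF 226.3279
Market CHF 228.15 > fair CHF 226.3279: forward overpriced → cash-and-carry (buy spot, short the forward).
At maturity, profit = |F_mkt − F*| = |228.15 − 226.3279| = CHF 1.82 per share

CHF 1.82 per share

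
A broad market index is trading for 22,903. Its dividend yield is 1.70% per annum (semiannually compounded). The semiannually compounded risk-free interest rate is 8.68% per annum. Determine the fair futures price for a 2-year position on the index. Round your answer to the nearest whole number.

26,242

F = S · (1+r/2)^(2T) / (1+q/2)^(2T)
= 22903 × 1.185232 / 1.034436 = 22903 × 1.145776
F = 26,242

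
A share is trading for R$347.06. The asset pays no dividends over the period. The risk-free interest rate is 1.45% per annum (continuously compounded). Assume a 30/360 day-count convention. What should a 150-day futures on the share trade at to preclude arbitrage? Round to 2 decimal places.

R$349.16

F = S·e^(rT) = 347.06 · e^(0.0145 × 150/360)
= 347.06 · e^0.006042 = 347.06 × 1.006060
F = R$349.16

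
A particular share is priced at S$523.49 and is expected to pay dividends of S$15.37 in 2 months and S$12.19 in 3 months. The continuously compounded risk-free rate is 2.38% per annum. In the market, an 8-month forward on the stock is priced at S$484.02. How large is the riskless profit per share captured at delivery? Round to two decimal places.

PV(dividends) I = 15.37·e^(−0.0238·2/12) + 12.19·e^(−0.0238·3/12) = 27.4268
Fair forward F* = (S − I)·e^(rT) = (523.49 − 27.4268)·e^0.015867 = 496.0632 × 1.015994 = 503.9972
Market S$484.02 < fair 503.9972: forward underpriced → reverse cash-and-carry (short the stock, invest proceeds at r, pay the dividends, go long the forward).
Profit at T = |F_mkt − F*| = |484.02 − 503.9972| = S$19.98 per share

S$19.98 per share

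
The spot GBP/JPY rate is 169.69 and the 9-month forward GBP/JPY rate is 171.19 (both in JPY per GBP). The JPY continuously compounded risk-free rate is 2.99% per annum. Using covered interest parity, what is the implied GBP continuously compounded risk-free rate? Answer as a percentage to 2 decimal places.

F = S·e^((r_JPY − r_GBP)T) ⇒ r_GBP = r_JPY − ln(F/S)/T
ln(171.19/169.69) = 0.008801; /(9/12) = 0.011735
r_GBP = 0.0299 − 0.011735 = 0.018165
r_GBP = 1.82%

1.82%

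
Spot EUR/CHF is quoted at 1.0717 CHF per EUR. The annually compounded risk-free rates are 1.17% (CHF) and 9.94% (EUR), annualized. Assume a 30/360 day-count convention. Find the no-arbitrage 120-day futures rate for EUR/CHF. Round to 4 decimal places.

1.0424

By covered interest parity, F = S · (1+r_CHF)^T / (1+r_EUR)^T
= 1.0717 × 1.003885 / 1.032092 = 1.0717 × 0.972670
F = 1.0424 CHF per EUR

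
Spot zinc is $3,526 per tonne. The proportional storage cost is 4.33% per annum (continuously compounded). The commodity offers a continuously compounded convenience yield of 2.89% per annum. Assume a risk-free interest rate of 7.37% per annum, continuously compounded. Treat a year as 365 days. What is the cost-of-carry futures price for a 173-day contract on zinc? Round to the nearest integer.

$3,676 per tonne

Net carry = r + u − y = 0.0737 + 0.0433 − 0.0289 = 0.0881
F = S·e^((r+u−y)T) = 3526 · e^(0.0881 × 173/365) = 3526 · e^0.041757
= 3526 × 1.042641 = $3,676 per tonne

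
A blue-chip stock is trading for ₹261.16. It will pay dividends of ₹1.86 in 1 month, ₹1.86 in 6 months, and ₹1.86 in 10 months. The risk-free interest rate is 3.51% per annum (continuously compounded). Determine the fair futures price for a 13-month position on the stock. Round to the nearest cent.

PV(dividends) I = 1.86·e^(−0.0351·1/12) + 1.86·e^(−0.0351·6/12) + 1.86·e^(−0.0351·10/12)
I = 1.8546 + 1.8276 + 1.8064 = 5.4886
F = (S − I)·e^(rT) = (261.16 − 5.4886) · e^(0.0351·13/12)
= 255.6714 · e^0.038025 = 255.6714 × 1.038757 = ₹265.58

₹265.58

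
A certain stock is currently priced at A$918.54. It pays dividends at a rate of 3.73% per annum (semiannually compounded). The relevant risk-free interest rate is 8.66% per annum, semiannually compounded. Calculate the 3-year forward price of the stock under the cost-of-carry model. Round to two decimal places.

A$1,060.24

F = S · (1+r/2)^(2T) / (1+q/2)^(2T)
= 918.54 × 1.289601 / 1.117249 = 918.54 × 1.154265
F = A$1,060.24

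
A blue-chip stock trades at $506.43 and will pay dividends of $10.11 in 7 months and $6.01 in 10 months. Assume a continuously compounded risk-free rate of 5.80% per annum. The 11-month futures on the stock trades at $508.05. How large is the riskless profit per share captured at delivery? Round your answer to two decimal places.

PV(dividends) I = 10.11·e^(−0.0580·7/12) + 6.01·e^(−0.0580·10/12) = 15.5001
Fair futures F* = (S − I)·e^(rT) = (506.43 − 15.5001)·e^0.053167 = 490.9299 × 1.054606 = 517.7376
Market $508.05 < fair 517.7376: forward underpriced → reverse cash-and-carry (short the stock, invest proceeds at r, pay the dividends, go long the forward).
Profit at T = |F_mkt − F*| = |508.05 − 517.7376| = $9.69 per share

$9.69 per share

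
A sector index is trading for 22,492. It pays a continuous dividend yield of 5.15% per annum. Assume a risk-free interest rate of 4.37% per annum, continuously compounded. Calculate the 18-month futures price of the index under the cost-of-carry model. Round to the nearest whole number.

F = S·e^((r − q)T) = 22492 · e^((0.0437 − 0.0515) × 18/12)
= 22492 · e^-0.011700 = 22492 × 0.988368
F = 22,230

22,230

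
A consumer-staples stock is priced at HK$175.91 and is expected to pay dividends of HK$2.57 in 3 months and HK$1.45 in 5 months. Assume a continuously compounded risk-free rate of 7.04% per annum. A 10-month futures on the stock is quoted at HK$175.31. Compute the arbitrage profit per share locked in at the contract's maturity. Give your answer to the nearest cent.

HK$7.06 per share

PV(dividends) I = 2.57·e^(−0.0704·3/12) + 1.45·e^(−0.0704·5/12) = 3.9332
Fair futures F* = (S − I)·e^(rT) = (175.91 − 3.9332)·e^0.058667 = 171.9768 × 1.060422 = 182.3680
Market HK$175.31 < fair 182.3680: forward underpriced → reverse cash-and-carry (short the stock, invest proceeds at r, pay the dividends, go long the forward).
Profit at T = |F_mkt − F*| = |175.31 − 182.3680| = HK$7.06 per share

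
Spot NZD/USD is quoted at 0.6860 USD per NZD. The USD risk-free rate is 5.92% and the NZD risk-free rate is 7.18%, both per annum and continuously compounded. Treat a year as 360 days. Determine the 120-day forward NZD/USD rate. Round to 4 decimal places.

F = S·e^((r_USD − r_NZD)T) = 0.6860 · e^((0.0592 − 0.0718) × 120/360)
= 0.6860 · e^-0.004200 = 0.6860 × 0.995809
F = 0.6831 USD per NZD

0.6831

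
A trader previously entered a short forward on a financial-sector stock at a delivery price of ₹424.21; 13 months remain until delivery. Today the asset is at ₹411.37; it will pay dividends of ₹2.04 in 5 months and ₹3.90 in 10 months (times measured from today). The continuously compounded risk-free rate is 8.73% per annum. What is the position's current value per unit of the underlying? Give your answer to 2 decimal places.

-₹19.85

PV(remaining dividends) I = 2.04·e^(−0.0873·5/12) + 3.90·e^(−0.0873·10/12) = 5.5935
Current forward F = (S − I)·e^(rT) = (411.37 − 5.5935)·e^(0.0873·13/12) = 405.7765 × 1.099192 = 446.0263
Value (long) = (F − K)·e^(−rT) = (446.0263 − 424.21) × 0.909760 = 19.8476
Short position value = −(long value) = -₹19.85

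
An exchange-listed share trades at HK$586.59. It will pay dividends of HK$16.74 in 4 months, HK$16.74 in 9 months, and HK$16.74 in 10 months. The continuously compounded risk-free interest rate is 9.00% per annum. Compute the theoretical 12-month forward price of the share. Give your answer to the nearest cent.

HK$589.94

PV(dividends) I = 16.74·e^(−0.0900·4/12) + 16.74·e^(−0.0900·9/12) + 16.74·e^(−0.0900·10/12)
I = 16.2453 + 15.6473 + 15.5304 = 47.4230
F = (S − I)·e^(rT) = (586.59 − 47.4230) · e^(0.0900·12/12)
= 539.1670 · e^0.090000 = 539.1670 × 1.094174 = HK$589.94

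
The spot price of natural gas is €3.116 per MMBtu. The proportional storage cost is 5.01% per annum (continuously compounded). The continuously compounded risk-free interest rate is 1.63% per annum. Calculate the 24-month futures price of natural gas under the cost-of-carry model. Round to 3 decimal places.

€3.559 per MMBtu

Net carry = r + u − y = 0.0163 + 0.0501 − 0.0000 = 0.0664
F = S·e^((r+u−y)T) = 3.116 · e^(0.0664 × 24/12) = 3.116 · e^0.132800
= 3.116 × 1.142022 = €3.559 per MMBtu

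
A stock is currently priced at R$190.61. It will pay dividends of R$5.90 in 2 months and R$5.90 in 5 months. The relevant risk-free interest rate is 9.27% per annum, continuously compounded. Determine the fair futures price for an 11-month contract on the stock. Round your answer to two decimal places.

PV(dividends) I = 5.90·e^(−0.0927·2/12) + 5.90·e^(−0.0927·5/12)
I = 5.8095 + 5.6765 = 11.4860
F = (S − I)·e^(rT) = (190.61 − 11.4860) · e^(0.0927·11/12)
= 179.1240 · e^0.084975 = 179.1240 × 1.088690 = R$195.01

R$195.01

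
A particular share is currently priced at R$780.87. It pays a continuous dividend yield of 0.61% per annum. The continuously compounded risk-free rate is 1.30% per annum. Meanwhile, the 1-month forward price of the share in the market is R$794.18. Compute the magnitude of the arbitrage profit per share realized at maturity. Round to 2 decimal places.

Fair forward: F* = S·e^(carry·T), with carry = (r − q) = 0.0130 − 0.0061 = 0.0069
F* = 780.87 · e^(0.0069 × 1/12) = 780.87 · e^0.000575 = 780.87 × 1.000575 = R$781.3190
Market R$794.18 > fair R$781.3190: forward overpriced → cash-and-carry (buy spot, short the forward).
At maturity, profit = |F_mkt − F*| = |794.18 − 781.3190| = R$12.86 per share

R$12.86 per share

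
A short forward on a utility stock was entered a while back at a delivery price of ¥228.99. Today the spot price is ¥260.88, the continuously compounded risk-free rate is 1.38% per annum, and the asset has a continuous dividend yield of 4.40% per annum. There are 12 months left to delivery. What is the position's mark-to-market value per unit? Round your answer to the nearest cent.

-¥23.80

Current fair forward for the remaining 12 months: F = S·e^((r − q)·T), (r − q) = 0.0138 − 0.0440 = -0.0302
F = 260.88 · e^(-0.0302 × 12/12) = 260.88 × 0.970251 = 253.1191
Value of long forward = (F − K)·e^(−rT) = (253.1191 − 228.99) · e^(−0.0138·12/12)
= 24.1291 × 0.986295 = 23.80
Short position value = −(long value) = -¥23.80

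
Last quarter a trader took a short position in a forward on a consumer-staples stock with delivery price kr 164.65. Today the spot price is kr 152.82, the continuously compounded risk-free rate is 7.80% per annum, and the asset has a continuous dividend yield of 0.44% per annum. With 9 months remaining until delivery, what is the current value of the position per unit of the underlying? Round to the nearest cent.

kr 2.98

Current fair forward for the remaining 9 months: F = S·e^((r − q)·T), (r − q) = 0.0780 − 0.0044 = 0.0736
F = 152.82 · e^(0.0736 × 9/12) = 152.82 × 1.056752 = 161.4928
Value of long forward = (F − K)·e^(−rT) = (161.4928 − 164.65) · e^(−0.0780·9/12)
= -3.1572 × 0.943178 = -2.98
Short position value = −(long value) = kr 2.98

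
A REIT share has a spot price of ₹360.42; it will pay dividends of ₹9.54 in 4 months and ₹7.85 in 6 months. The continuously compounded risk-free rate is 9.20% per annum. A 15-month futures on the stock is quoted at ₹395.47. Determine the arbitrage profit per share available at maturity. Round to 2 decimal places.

₹9.91 per share

PV(dividends) I = 9.54·e^(−0.0920·4/12) + 7.85·e^(−0.0920·6/12) = 16.7490
Fair futures F* = (S − I)·e^(rT) = (360.42 − 16.7490)·e^0.115000 = 343.6710 × 1.121873 = 385.5552
Market ₹395.47 > fair 385.5552: forward overpriced → cash-and-carry (borrow at r, buy the stock and collect the dividends, short the forward).
Profit at T = |F_mkt − F*| = |395.47 − 385.5552| = ₹9.91 per share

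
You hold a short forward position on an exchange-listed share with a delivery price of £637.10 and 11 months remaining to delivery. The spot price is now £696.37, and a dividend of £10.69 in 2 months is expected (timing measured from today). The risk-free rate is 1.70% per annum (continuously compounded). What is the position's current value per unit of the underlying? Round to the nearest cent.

-£58.46

PV(remaining dividends) I = 10.69·e^(−0.0170·2/12) = 10.6598
Current forward F = (S − I)·e^(rT) = (696.37 − 10.6598)·e^(0.0170·11/12) = 685.7102 × 1.015705 = 696.4793
Value (long) = (F − K)·e^(−rT) = (696.4793 − 637.10) × 0.984537 = 58.4611
Short position value = −(long value) = -£58.46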